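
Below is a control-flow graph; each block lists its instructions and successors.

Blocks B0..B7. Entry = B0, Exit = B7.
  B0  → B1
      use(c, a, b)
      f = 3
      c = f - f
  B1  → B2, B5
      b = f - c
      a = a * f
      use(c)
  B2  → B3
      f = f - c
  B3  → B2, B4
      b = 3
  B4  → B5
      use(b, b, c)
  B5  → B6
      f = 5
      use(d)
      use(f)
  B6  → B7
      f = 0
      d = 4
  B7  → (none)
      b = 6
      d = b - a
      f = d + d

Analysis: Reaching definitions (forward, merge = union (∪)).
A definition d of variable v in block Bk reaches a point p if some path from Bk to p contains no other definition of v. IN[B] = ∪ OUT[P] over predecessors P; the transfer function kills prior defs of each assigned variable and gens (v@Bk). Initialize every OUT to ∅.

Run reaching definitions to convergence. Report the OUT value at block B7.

Converged values:
  B0:  IN={}  OUT={c@B0, f@B0}
  B1:  IN={c@B0, f@B0}  OUT={a@B1, b@B1, c@B0, f@B0}
  B2:  IN={a@B1, b@B1, b@B3, c@B0, f@B0, f@B2}  OUT={a@B1, b@B1, b@B3, c@B0, f@B2}
  B3:  IN={a@B1, b@B1, b@B3, c@B0, f@B2}  OUT={a@B1, b@B3, c@B0, f@B2}
  B4:  IN={a@B1, b@B3, c@B0, f@B2}  OUT={a@B1, b@B3, c@B0, f@B2}
  B5:  IN={a@B1, b@B1, b@B3, c@B0, f@B0, f@B2}  OUT={a@B1, b@B1, b@B3, c@B0, f@B5}
  B6:  IN={a@B1, b@B1, b@B3, c@B0, f@B5}  OUT={a@B1, b@B1, b@B3, c@B0, d@B6, f@B6}
  B7:  IN={a@B1, b@B1, b@B3, c@B0, d@B6, f@B6}  OUT={a@B1, b@B7, c@B0, d@B7, f@B7}

Merge at B7: IN[B7] = OUT[B6] = {a@B1, b@B1, b@B3, c@B0, d@B6, f@B6}
Applying B7's transfer function to that IN value gives OUT[B7] (row B7 above).

Answer: {a@B1, b@B7, c@B0, d@B7, f@B7}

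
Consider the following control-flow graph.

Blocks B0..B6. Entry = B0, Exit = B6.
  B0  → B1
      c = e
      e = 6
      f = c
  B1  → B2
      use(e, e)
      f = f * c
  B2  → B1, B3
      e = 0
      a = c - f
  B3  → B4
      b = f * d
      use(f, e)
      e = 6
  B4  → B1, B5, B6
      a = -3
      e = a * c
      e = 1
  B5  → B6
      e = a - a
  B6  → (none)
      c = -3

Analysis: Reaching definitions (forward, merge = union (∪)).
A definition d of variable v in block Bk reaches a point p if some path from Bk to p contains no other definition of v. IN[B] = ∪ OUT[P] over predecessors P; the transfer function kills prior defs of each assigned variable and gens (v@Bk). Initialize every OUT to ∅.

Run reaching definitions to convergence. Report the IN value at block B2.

Answer: {a@B2, a@B4, b@B3, c@B0, e@B0, e@B2, e@B4, f@B1}

Working:
Per-block solution:
  B0:  IN={}  OUT={c@B0, e@B0, f@B0}
  B1:  IN={a@B2, a@B4, b@B3, c@B0, e@B0, e@B2, e@B4, f@B0, f@B1}  OUT={a@B2, a@B4, b@B3, c@B0, e@B0, e@B2, e@B4, f@B1}
  B2:  IN={a@B2, a@B4, b@B3, c@B0, e@B0, e@B2, e@B4, f@B1}  OUT={a@B2, b@B3, c@B0, e@B2, f@B1}
  B3:  IN={a@B2, b@B3, c@B0, e@B2, f@B1}  OUT={a@B2, b@B3, c@B0, e@B3, f@B1}
  B4:  IN={a@B2, b@B3, c@B0, e@B3, f@B1}  OUT={a@B4, b@B3, c@B0, e@B4, f@B1}
  B5:  IN={a@B4, b@B3, c@B0, e@B4, f@B1}  OUT={a@B4, b@B3, c@B0, e@B5, f@B1}
  B6:  IN={a@B4, b@B3, c@B0, e@B4, e@B5, f@B1}  OUT={a@B4, b@B3, c@B6, e@B4, e@B5, f@B1}

Merge at B2: IN[B2] = OUT[B1] = {a@B2, a@B4, b@B3, c@B0, e@B0, e@B2, e@B4, f@B1}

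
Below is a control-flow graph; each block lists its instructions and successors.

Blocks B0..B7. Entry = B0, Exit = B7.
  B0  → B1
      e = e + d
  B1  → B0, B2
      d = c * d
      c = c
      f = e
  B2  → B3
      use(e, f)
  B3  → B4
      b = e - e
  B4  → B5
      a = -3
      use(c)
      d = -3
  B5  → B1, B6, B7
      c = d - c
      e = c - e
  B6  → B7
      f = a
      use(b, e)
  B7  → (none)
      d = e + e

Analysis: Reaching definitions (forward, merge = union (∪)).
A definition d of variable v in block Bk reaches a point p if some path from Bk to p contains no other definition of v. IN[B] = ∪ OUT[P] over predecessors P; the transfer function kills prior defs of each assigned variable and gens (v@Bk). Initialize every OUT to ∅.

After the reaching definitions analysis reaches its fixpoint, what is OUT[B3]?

Answer: {a@B4, b@B3, c@B1, d@B1, e@B0, e@B5, f@B1}

Working:
Converged values:
  B0:  IN={a@B4, b@B3, c@B1, d@B1, e@B0, e@B5, f@B1}  OUT={a@B4, b@B3, c@B1, d@B1, e@B0, f@B1}
  B1:  IN={a@B4, b@B3, c@B1, c@B5, d@B1, d@B4, e@B0, e@B5, f@B1}  OUT={a@B4, b@B3, c@B1, d@B1, e@B0, e@B5, f@B1}
  B2:  IN={a@B4, b@B3, c@B1, d@B1, e@B0, e@B5, f@B1}  OUT={a@B4, b@B3, c@B1, d@B1, e@B0, e@B5, f@B1}
  B3:  IN={a@B4, b@B3, c@B1, d@B1, e@B0, e@B5, f@B1}  OUT={a@B4, b@B3, c@B1, d@B1, e@B0, e@B5, f@B1}
  B4:  IN={a@B4, b@B3, c@B1, d@B1, e@B0, e@B5, f@B1}  OUT={a@B4, b@B3, c@B1, d@B4, e@B0, e@B5, f@B1}
  B5:  IN={a@B4, b@B3, c@B1, d@B4, e@B0, e@B5, f@B1}  OUT={a@B4, b@B3, c@B5, d@B4, e@B5, f@B1}
  B6:  IN={a@B4, b@B3, c@B5, d@B4, e@B5, f@B1}  OUT={a@B4, b@B3, c@B5, d@B4, e@B5, f@B6}
  B7:  IN={a@B4, b@B3, c@B5, d@B4, e@B5, f@B1, f@B6}  OUT={a@B4, b@B3, c@B5, d@B7, e@B5, f@B1, f@B6}

Merge at B3: IN[B3] = OUT[B2] = {a@B4, b@B3, c@B1, d@B1, e@B0, e@B5, f@B1}
Applying B3's transfer function to that IN value gives OUT[B3] (row B3 above).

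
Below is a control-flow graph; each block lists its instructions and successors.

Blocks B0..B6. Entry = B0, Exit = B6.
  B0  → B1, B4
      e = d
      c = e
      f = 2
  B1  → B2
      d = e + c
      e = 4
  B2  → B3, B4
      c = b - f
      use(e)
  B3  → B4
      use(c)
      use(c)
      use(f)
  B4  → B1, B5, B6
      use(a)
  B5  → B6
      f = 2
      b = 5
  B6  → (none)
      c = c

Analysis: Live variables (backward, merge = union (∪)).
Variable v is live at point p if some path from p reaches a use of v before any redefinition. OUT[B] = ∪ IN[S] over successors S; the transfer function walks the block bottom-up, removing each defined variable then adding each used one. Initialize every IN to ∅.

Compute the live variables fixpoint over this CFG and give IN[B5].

Answer: {c}

Derivation:
Per-block solution:
  B0:  IN={a, b, d}  OUT={a, b, c, e, f}
  B1:  IN={a, b, c, e, f}  OUT={a, b, e, f}
  B2:  IN={a, b, e, f}  OUT={a, b, c, e, f}
  B3:  IN={a, b, c, e, f}  OUT={a, b, c, e, f}
  B4:  IN={a, b, c, e, f}  OUT={a, b, c, e, f}
  B5:  IN={c}  OUT={c}
  B6:  IN={c}  OUT={}

Merge at B5: OUT[B5] = IN[B6] = {c}
Applying B5's transfer function to that OUT value gives IN[B5] (row B5 above).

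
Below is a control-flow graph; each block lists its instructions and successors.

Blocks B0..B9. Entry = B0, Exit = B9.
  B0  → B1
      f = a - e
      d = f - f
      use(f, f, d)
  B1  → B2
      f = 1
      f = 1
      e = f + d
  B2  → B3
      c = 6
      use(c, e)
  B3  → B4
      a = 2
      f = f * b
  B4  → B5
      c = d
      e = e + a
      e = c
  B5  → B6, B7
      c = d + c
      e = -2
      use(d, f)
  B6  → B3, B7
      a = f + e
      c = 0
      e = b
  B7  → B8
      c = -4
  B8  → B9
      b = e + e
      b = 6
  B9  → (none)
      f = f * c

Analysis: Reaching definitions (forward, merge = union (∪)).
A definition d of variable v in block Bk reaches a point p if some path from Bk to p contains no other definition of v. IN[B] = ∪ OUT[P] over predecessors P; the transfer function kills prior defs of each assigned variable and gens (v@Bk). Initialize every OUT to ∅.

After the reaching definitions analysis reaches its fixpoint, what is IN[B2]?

Answer: {d@B0, e@B1, f@B1}

Working:
Per-block solution:
  B0:   IN={}   OUT={d@B0, f@B0}
  B1:   IN={d@B0, f@B0}   OUT={d@B0, e@B1, f@B1}
  B2:   IN={d@B0, e@B1, f@B1}   OUT={c@B2, d@B0, e@B1, f@B1}
  B3:   IN={a@B6, c@B2, c@B6, d@B0, e@B1, e@B6, f@B1, f@B3}   OUT={a@B3, c@B2, c@B6, d@B0, e@B1, e@B6, f@B3}
  B4:   IN={a@B3, c@B2, c@B6, d@B0, e@B1, e@B6, f@B3}   OUT={a@B3, c@B4, d@B0, e@B4, f@B3}
  B5:   IN={a@B3, c@B4, d@B0, e@B4, f@B3}   OUT={a@B3, c@B5, d@B0, e@B5, f@B3}
  B6:   IN={a@B3, c@B5, d@B0, e@B5, f@B3}   OUT={a@B6, c@B6, d@B0, e@B6, f@B3}
  B7:   IN={a@B3, a@B6, c@B5, c@B6, d@B0, e@B5, e@B6, f@B3}   OUT={a@B3, a@B6, c@B7, d@B0, e@B5, e@B6, f@B3}
  B8:   IN={a@B3, a@B6, c@B7, d@B0, e@B5, e@B6, f@B3}   OUT={a@B3, a@B6, b@B8, c@B7, d@B0, e@B5, e@B6, f@B3}
  B9:   IN={a@B3, a@B6, b@B8, c@B7, d@B0, e@B5, e@B6, f@B3}   OUT={a@B3, a@B6, b@B8, c@B7, d@B0, e@B5, e@B6, f@B9}

Merge at B2: IN[B2] = OUT[B1] = {d@B0, e@B1, f@B1}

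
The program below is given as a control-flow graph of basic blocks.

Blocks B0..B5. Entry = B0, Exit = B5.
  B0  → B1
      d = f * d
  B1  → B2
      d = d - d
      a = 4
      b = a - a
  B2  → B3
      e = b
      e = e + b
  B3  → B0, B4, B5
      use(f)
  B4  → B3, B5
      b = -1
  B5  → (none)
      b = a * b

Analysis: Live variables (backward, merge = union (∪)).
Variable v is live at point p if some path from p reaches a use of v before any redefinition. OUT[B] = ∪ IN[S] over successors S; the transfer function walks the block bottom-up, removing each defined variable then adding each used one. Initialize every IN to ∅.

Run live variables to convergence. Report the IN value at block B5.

Fixpoint table:
  B0: | IN={d, f} | OUT={d, f}
  B1: | IN={d, f} | OUT={a, b, d, f}
  B2: | IN={a, b, d, f} | OUT={a, b, d, f}
  B3: | IN={a, b, d, f} | OUT={a, b, d, f}
  B4: | IN={a, d, f} | OUT={a, b, d, f}
  B5: | IN={a, b} | OUT={}

B5 is the boundary node: OUT[B5] = {}
Applying B5's transfer function to that OUT value gives IN[B5] (row B5 above).

Answer: {a, b}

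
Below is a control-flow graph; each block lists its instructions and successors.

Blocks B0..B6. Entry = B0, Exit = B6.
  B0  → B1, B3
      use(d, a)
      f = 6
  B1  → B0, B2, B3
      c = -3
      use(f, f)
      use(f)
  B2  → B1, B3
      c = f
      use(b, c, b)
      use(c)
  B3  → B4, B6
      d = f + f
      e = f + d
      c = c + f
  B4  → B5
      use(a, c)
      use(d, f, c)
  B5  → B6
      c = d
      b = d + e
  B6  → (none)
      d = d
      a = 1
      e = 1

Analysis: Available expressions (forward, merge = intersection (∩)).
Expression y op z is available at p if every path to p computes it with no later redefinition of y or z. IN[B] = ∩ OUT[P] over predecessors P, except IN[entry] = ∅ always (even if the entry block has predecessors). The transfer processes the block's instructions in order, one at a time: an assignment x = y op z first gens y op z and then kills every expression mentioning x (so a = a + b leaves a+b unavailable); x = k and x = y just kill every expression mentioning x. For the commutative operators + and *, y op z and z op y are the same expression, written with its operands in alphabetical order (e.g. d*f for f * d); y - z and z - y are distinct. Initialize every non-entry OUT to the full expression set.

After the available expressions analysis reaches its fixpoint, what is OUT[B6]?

Answer: {f+f}

Trace:
Per-block solution:
  B0:   IN={}   OUT={}
  B1:   IN={}   OUT={}
  B2:   IN={}   OUT={}
  B3:   IN={}   OUT={d+f, f+f}
  B4:   IN={d+f, f+f}   OUT={d+f, f+f}
  B5:   IN={d+f, f+f}   OUT={d+e, d+f, f+f}
  B6:   IN={d+f, f+f}   OUT={f+f}

Merge at B6: IN[B6] = OUT[B3] ∩ OUT[B5] = {d+f, f+f}
Applying B6's transfer function to that IN value gives OUT[B6] (row B6 above).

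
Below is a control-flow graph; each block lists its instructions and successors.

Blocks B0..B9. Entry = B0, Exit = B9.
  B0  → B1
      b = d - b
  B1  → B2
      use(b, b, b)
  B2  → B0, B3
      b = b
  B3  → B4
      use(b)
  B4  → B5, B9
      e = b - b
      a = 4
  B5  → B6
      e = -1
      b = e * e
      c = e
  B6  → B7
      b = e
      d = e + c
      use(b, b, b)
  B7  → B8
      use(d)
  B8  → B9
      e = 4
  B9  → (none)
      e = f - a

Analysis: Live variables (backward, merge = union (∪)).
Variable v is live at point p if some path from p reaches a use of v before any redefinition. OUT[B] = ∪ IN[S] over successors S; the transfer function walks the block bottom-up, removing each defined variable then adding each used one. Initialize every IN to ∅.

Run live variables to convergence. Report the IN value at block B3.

Answer: {b, f}

Working:
Fixpoint table:
  B0: | IN={b, d, f} | OUT={b, d, f}
  B1: | IN={b, d, f} | OUT={b, d, f}
  B2: | IN={b, d, f} | OUT={b, d, f}
  B3: | IN={b, f} | OUT={b, f}
  B4: | IN={b, f} | OUT={a, f}
  B5: | IN={a, f} | OUT={a, c, e, f}
  B6: | IN={a, c, e, f} | OUT={a, d, f}
  B7: | IN={a, d, f} | OUT={a, f}
  B8: | IN={a, f} | OUT={a, f}
  B9: | IN={a, f} | OUT={}

Merge at B3: OUT[B3] = IN[B4] = {b, f}
Applying B3's transfer function to that OUT value gives IN[B3] (row B3 above).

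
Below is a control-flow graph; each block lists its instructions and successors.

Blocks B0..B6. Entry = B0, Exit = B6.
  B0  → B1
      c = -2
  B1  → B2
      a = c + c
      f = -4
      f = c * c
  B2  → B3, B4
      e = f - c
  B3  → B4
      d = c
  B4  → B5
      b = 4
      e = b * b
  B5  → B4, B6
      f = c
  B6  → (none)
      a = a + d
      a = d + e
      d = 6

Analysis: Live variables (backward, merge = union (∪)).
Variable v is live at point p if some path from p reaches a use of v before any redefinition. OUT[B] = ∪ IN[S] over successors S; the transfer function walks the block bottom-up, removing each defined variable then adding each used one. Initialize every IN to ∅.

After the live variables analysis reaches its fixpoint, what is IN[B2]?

Answer: {a, c, d, f}

Working:
Fixpoint table:
  B0:  IN={d}  OUT={c, d}
  B1:  IN={c, d}  OUT={a, c, d, f}
  B2:  IN={a, c, d, f}  OUT={a, c, d}
  B3:  IN={a, c}  OUT={a, c, d}
  B4:  IN={a, c, d}  OUT={a, c, d, e}
  B5:  IN={a, c, d, e}  OUT={a, c, d, e}
  B6:  IN={a, d, e}  OUT={}

Merge at B2: OUT[B2] = IN[B3] ⊔ IN[B4] = {a, c, d}
Applying B2's transfer function to that OUT value gives IN[B2] (row B2 above).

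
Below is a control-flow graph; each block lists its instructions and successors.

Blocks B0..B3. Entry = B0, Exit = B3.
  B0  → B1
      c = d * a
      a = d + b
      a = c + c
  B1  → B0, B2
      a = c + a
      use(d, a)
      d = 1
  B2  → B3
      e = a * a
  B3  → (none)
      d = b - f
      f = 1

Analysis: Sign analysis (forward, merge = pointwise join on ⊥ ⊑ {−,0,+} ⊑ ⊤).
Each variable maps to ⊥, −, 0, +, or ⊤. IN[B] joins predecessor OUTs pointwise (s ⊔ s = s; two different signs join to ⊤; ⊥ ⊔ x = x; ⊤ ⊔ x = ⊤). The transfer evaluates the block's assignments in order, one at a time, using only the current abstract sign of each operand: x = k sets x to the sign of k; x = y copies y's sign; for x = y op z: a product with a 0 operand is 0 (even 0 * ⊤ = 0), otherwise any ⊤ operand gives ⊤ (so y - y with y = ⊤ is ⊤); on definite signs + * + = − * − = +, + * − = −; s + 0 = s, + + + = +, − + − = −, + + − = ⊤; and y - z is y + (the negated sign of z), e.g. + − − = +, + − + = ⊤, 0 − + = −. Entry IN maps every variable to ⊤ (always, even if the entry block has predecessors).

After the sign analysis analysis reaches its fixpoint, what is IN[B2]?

Per-block solution:
  B0:   IN=(all ⊤)   OUT=(all ⊤)
  B1:   IN=(all ⊤)   OUT={d:+; rest ⊤}
  B2:   IN={d:+; rest ⊤}   OUT={d:+; rest ⊤}
  B3:   IN={d:+; rest ⊤}   OUT={f:+; rest ⊤}

Merge at B2: IN[B2] = OUT[B1] = {a: ⊤, b: ⊤, c: ⊤, d: +, e: ⊤, f: ⊤}

Answer: {a: ⊤, b: ⊤, c: ⊤, d: +, e: ⊤, f: ⊤}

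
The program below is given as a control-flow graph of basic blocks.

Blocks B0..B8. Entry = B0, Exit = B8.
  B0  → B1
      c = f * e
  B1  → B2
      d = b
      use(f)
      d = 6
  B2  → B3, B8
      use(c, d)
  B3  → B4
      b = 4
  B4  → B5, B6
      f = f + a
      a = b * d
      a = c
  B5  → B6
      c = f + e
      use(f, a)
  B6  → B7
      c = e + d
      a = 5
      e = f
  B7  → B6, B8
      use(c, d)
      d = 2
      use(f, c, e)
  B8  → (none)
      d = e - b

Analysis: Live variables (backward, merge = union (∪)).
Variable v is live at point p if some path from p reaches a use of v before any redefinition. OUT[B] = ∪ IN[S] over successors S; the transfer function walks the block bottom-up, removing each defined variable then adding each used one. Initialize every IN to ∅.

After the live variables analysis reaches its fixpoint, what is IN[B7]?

Answer: {b, c, d, e, f}

Working:
Fixpoint table:
  B0:  IN={a, b, e, f}  OUT={a, b, c, e, f}
  B1:  IN={a, b, c, e, f}  OUT={a, b, c, d, e, f}
  B2:  IN={a, b, c, d, e, f}  OUT={a, b, c, d, e, f}
  B3:  IN={a, c, d, e, f}  OUT={a, b, c, d, e, f}
  B4:  IN={a, b, c, d, e, f}  OUT={a, b, d, e, f}
  B5:  IN={a, b, d, e, f}  OUT={b, d, e, f}
  B6:  IN={b, d, e, f}  OUT={b, c, d, e, f}
  B7:  IN={b, c, d, e, f}  OUT={b, d, e, f}
  B8:  IN={b, e}  OUT={}

Merge at B7: OUT[B7] = IN[B6] ⊔ IN[B8] = {b, d, e, f}
Applying B7's transfer function to that OUT value gives IN[B7] (row B7 above).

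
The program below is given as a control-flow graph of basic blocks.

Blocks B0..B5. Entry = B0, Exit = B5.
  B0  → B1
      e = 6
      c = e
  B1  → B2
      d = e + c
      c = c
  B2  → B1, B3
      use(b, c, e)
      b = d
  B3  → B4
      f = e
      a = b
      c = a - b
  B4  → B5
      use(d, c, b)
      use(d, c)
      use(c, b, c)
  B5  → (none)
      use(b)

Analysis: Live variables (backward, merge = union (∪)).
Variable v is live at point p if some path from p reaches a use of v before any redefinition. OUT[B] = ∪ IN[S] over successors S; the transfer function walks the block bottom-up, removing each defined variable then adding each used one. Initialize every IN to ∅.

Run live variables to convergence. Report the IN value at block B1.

Answer: {b, c, e}

Derivation:
Converged values:
  B0:  IN={b}  OUT={b, c, e}
  B1:  IN={b, c, e}  OUT={b, c, d, e}
  B2:  IN={b, c, d, e}  OUT={b, c, d, e}
  B3:  IN={b, d, e}  OUT={b, c, d}
  B4:  IN={b, c, d}  OUT={b}
  B5:  IN={b}  OUT={}

Merge at B1: OUT[B1] = IN[B2] = {b, c, d, e}
Applying B1's transfer function to that OUT value gives IN[B1] (row B1 above).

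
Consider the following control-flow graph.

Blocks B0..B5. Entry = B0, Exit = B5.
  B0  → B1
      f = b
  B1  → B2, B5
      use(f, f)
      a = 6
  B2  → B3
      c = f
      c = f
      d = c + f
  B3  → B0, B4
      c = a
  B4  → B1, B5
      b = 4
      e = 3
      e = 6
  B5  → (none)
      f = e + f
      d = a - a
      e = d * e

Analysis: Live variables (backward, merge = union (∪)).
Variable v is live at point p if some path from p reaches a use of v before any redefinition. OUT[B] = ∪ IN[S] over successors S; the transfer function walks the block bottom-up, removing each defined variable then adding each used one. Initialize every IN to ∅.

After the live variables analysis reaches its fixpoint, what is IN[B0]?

Answer: {b, e}

Derivation:
Fixpoint table:
  B0: | IN={b, e} | OUT={b, e, f}
  B1: | IN={b, e, f} | OUT={a, b, e, f}
  B2: | IN={a, b, e, f} | OUT={a, b, e, f}
  B3: | IN={a, b, e, f} | OUT={a, b, e, f}
  B4: | IN={a, f} | OUT={a, b, e, f}
  B5: | IN={a, e, f} | OUT={}

Merge at B0: OUT[B0] = IN[B1] = {b, e, f}
Applying B0's transfer function to that OUT value gives IN[B0] (row B0 above).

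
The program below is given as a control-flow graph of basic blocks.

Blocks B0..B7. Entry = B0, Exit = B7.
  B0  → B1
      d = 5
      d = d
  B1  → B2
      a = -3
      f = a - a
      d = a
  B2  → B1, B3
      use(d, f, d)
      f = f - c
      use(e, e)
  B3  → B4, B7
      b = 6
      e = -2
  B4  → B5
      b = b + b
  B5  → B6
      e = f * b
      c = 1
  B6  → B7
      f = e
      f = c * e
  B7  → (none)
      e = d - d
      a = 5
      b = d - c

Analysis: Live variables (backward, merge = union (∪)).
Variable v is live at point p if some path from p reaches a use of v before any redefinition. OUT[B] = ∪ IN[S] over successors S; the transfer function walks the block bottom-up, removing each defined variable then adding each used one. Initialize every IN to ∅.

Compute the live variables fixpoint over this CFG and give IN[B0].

Converged values:
  B0:   IN={c, e}   OUT={c, e}
  B1:   IN={c, e}   OUT={c, d, e, f}
  B2:   IN={c, d, e, f}   OUT={c, d, e, f}
  B3:   IN={c, d, f}   OUT={b, c, d, f}
  B4:   IN={b, d, f}   OUT={b, d, f}
  B5:   IN={b, d, f}   OUT={c, d, e}
  B6:   IN={c, d, e}   OUT={c, d}
  B7:   IN={c, d}   OUT={}

Merge at B0: OUT[B0] = IN[B1] = {c, e}
Applying B0's transfer function to that OUT value gives IN[B0] (row B0 above).

Answer: {c, e}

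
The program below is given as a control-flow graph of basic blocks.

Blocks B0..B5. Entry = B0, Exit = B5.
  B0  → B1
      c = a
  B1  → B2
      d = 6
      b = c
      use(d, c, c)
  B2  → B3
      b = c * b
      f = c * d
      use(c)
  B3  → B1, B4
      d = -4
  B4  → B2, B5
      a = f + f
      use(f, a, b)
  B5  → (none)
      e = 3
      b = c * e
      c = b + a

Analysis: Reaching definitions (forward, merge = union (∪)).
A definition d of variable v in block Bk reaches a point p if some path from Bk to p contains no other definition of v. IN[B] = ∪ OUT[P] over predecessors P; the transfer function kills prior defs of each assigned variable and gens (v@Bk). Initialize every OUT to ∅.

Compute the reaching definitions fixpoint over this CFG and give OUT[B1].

Fixpoint table:
  B0:  IN={}  OUT={c@B0}
  B1:  IN={a@B4, b@B2, c@B0, d@B3, f@B2}  OUT={a@B4, b@B1, c@B0, d@B1, f@B2}
  B2:  IN={a@B4, b@B1, b@B2, c@B0, d@B1, d@B3, f@B2}  OUT={a@B4, b@B2, c@B0, d@B1, d@B3, f@B2}
  B3:  IN={a@B4, b@B2, c@B0, d@B1, d@B3, f@B2}  OUT={a@B4, b@B2, c@B0, d@B3, f@B2}
  B4:  IN={a@B4, b@B2, c@B0, d@B3, f@B2}  OUT={a@B4, b@B2, c@B0, d@B3, f@B2}
  B5:  IN={a@B4, b@B2, c@B0, d@B3, f@B2}  OUT={a@B4, b@B5, c@B5, d@B3, e@B5, f@B2}

Merge at B1: IN[B1] = OUT[B0] ⊔ OUT[B3] = {a@B4, b@B2, c@B0, d@B3, f@B2}
Applying B1's transfer function to that IN value gives OUT[B1] (row B1 above).

Answer: {a@B4, b@B1, c@B0, d@B1, f@B2}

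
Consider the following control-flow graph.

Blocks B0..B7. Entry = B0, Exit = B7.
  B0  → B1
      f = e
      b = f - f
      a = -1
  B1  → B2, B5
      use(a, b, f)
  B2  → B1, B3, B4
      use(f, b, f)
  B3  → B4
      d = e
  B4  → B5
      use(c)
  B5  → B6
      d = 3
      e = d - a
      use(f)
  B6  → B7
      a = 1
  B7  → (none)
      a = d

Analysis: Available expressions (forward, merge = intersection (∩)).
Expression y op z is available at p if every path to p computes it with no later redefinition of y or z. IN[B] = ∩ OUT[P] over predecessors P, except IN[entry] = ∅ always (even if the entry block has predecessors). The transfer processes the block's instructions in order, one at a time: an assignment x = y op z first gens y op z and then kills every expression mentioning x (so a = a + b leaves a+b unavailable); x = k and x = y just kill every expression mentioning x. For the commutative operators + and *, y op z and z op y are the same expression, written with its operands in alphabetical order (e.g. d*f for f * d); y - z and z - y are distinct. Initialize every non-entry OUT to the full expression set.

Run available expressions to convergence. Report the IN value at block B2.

Answer: {f-f}

Working:
Converged values:
  B0:  IN={}  OUT={f-f}
  B1:  IN={f-f}  OUT={f-f}
  B2:  IN={f-f}  OUT={f-f}
  B3:  IN={f-f}  OUT={f-f}
  B4:  IN={f-f}  OUT={f-f}
  B5:  IN={f-f}  OUT={d-a, f-f}
  B6:  IN={d-a, f-f}  OUT={f-f}
  B7:  IN={f-f}  OUT={f-f}

Merge at B2: IN[B2] = OUT[B1] = {f-f}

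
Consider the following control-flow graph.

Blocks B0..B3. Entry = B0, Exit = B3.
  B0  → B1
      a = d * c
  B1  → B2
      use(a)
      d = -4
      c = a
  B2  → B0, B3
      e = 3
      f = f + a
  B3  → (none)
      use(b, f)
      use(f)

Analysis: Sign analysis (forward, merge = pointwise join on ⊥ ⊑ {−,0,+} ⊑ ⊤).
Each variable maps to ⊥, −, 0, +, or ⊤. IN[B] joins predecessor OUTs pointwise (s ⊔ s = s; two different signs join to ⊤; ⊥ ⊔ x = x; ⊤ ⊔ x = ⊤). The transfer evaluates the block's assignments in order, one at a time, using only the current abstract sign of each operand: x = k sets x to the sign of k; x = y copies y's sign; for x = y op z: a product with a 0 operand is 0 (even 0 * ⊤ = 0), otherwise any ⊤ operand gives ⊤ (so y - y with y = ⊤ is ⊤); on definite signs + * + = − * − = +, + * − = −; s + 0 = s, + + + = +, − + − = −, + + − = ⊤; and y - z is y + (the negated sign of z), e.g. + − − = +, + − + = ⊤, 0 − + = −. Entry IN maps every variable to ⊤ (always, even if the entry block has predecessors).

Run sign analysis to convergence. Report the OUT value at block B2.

Per-block solution:
  B0:  IN=(all ⊤)  OUT=(all ⊤)
  B1:  IN=(all ⊤)  OUT={d:-; rest ⊤}
  B2:  IN={d:-; rest ⊤}  OUT={d:-, e:+; rest ⊤}
  B3:  IN={d:-, e:+; rest ⊤}  OUT={d:-, e:+; rest ⊤}

Merge at B2: IN[B2] = OUT[B1] = {a: ⊤, b: ⊤, c: ⊤, d: -, e: ⊤, f: ⊤}
Applying B2's transfer function to that IN value gives OUT[B2] (row B2 above).

Answer: {a: ⊤, b: ⊤, c: ⊤, d: -, e: +, f: ⊤}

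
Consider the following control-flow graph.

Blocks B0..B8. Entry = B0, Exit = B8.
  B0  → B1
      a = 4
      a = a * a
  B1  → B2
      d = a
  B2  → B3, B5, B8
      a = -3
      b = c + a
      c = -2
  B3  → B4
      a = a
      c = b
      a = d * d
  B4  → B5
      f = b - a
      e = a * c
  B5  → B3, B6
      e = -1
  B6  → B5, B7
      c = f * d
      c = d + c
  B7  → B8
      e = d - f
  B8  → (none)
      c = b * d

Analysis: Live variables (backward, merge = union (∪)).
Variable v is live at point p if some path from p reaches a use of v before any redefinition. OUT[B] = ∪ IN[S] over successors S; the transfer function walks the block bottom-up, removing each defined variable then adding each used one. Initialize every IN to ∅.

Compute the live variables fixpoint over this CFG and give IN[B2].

Fixpoint table:
  B0:  IN={c, f}  OUT={a, c, f}
  B1:  IN={a, c, f}  OUT={c, d, f}
  B2:  IN={c, d, f}  OUT={a, b, d, f}
  B3:  IN={a, b, d}  OUT={a, b, c, d}
  B4:  IN={a, b, c, d}  OUT={a, b, d, f}
  B5:  IN={a, b, d, f}  OUT={a, b, d, f}
  B6:  IN={a, b, d, f}  OUT={a, b, d, f}
  B7:  IN={b, d, f}  OUT={b, d}
  B8:  IN={b, d}  OUT={}

Merge at B2: OUT[B2] = IN[B3] ⊔ IN[B5] ⊔ IN[B8] = {a, b, d, f}
Applying B2's transfer function to that OUT value gives IN[B2] (row B2 above).

Answer: {c, d, f}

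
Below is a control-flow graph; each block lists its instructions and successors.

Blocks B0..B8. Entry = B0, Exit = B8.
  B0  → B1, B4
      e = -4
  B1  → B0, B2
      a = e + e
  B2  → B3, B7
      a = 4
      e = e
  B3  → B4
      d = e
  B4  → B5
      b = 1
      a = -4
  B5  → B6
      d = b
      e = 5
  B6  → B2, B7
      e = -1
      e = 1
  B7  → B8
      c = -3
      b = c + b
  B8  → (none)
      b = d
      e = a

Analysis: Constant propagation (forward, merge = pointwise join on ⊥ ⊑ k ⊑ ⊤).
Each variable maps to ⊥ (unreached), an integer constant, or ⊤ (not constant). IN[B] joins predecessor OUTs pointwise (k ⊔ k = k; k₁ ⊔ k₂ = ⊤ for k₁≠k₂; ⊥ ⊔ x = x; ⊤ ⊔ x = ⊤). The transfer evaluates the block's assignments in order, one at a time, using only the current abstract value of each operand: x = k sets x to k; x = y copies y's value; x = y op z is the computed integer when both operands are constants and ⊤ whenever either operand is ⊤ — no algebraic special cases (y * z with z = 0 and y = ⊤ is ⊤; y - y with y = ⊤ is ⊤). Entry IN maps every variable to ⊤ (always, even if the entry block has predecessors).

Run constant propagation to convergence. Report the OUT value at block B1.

Fixpoint table:
  B0: | IN=(all ⊤) | OUT={e:-4; rest ⊤}
  B1: | IN={e:-4; rest ⊤} | OUT={a:-8, e:-4; rest ⊤}
  B2: | IN=(all ⊤) | OUT={a:4; rest ⊤}
  B3: | IN={a:4; rest ⊤} | OUT={a:4; rest ⊤}
  B4: | IN=(all ⊤) | OUT={a:-4, b:1; rest ⊤}
  B5: | IN={a:-4, b:1; rest ⊤} | OUT={a:-4, b:1, d:1, e:5; rest ⊤}
  B6: | IN={a:-4, b:1, d:1, e:5; rest ⊤} | OUT={a:-4, b:1, d:1, e:1; rest ⊤}
  B7: | IN=(all ⊤) | OUT={c:-3; rest ⊤}
  B8: | IN={c:-3; rest ⊤} | OUT={c:-3; rest ⊤}

Merge at B1: IN[B1] = OUT[B0] = {a: ⊤, b: ⊤, c: ⊤, d: ⊤, e: -4, f: ⊤}
Applying B1's transfer function to that IN value gives OUT[B1] (row B1 above).

Answer: {a: -8, b: ⊤, c: ⊤, d: ⊤, e: -4, f: ⊤}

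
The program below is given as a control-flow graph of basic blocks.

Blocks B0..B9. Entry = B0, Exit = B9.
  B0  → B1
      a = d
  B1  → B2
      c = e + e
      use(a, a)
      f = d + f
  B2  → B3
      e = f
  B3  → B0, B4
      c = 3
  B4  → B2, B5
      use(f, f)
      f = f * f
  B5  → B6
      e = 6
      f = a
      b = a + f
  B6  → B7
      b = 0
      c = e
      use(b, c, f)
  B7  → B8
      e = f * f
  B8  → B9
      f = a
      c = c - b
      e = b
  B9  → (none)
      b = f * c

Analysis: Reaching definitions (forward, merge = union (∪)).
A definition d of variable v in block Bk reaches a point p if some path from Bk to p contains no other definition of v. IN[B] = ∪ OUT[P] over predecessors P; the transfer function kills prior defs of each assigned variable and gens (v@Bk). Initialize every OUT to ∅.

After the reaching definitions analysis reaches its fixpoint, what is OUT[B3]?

Answer: {a@B0, c@B3, e@B2, f@B1, f@B4}

Derivation:
Fixpoint table:
  B0:   IN={a@B0, c@B3, e@B2, f@B1, f@B4}   OUT={a@B0, c@B3, e@B2, f@B1, f@B4}
  B1:   IN={a@B0, c@B3, e@B2, f@B1, f@B4}   OUT={a@B0, c@B1, e@B2, f@B1}
  B2:   IN={a@B0, c@B1, c@B3, e@B2, f@B1, f@B4}   OUT={a@B0, c@B1, c@B3, e@B2, f@B1, f@B4}
  B3:   IN={a@B0, c@B1, c@B3, e@B2, f@B1, f@B4}   OUT={a@B0, c@B3, e@B2, f@B1, f@B4}
  B4:   IN={a@B0, c@B3, e@B2, f@B1, f@B4}   OUT={a@B0, c@B3, e@B2, f@B4}
  B5:   IN={a@B0, c@B3, e@B2, f@B4}   OUT={a@B0, b@B5, c@B3, e@B5, f@B5}
  B6:   IN={a@B0, b@B5, c@B3, e@B5, f@B5}   OUT={a@B0, b@B6, c@B6, e@B5, f@B5}
  B7:   IN={a@B0, b@B6, c@B6, e@B5, f@B5}   OUT={a@B0, b@B6, c@B6, e@B7, f@B5}
  B8:   IN={a@B0, b@B6, c@B6, e@B7, f@B5}   OUT={a@B0, b@B6, c@B8, e@B8, f@B8}
  B9:   IN={a@B0, b@B6, c@B8, e@B8, f@B8}   OUT={a@B0, b@B9, c@B8, e@B8, f@B8}

Merge at B3: IN[B3] = OUT[B2] = {a@B0, c@B1, c@B3, e@B2, f@B1, f@B4}
Applying B3's transfer function to that IN value gives OUT[B3] (row B3 above).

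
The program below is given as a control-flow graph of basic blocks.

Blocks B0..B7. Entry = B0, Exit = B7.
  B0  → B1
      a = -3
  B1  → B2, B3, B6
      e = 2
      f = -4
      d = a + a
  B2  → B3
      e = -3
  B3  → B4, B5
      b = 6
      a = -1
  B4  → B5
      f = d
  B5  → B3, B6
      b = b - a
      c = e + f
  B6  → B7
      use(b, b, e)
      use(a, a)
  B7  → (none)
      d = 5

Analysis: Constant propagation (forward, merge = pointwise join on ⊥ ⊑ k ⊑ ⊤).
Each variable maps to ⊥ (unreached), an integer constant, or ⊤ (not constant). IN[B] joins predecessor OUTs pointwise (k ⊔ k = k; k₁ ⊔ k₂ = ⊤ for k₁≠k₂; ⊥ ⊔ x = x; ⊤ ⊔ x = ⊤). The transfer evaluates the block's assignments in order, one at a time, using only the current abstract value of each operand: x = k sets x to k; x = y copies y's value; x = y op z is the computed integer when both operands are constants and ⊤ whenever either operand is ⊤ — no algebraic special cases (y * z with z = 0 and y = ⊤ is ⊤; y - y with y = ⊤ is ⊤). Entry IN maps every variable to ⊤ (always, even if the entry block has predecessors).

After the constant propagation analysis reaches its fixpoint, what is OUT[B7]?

Answer: {a: ⊤, b: ⊤, c: ⊤, d: 5, e: ⊤, f: ⊤}

Derivation:
Fixpoint table:
  B0:  IN=(all ⊤)  OUT={a:-3; rest ⊤}
  B1:  IN={a:-3; rest ⊤}  OUT={a:-3, d:-6, e:2, f:-4; rest ⊤}
  B2:  IN={a:-3, d:-6, e:2, f:-4; rest ⊤}  OUT={a:-3, d:-6, e:-3, f:-4; rest ⊤}
  B3:  IN={d:-6; rest ⊤}  OUT={a:-1, b:6, d:-6; rest ⊤}
  B4:  IN={a:-1, b:6, d:-6; rest ⊤}  OUT={a:-1, b:6, d:-6, f:-6; rest ⊤}
  B5:  IN={a:-1, b:6, d:-6; rest ⊤}  OUT={a:-1, b:7, d:-6; rest ⊤}
  B6:  IN={d:-6; rest ⊤}  OUT={d:-6; rest ⊤}
  B7:  IN={d:-6; rest ⊤}  OUT={d:5; rest ⊤}

Merge at B7: IN[B7] = OUT[B6] = {a: ⊤, b: ⊤, c: ⊤, d: -6, e: ⊤, f: ⊤}
Applying B7's transfer function to that IN value gives OUT[B7] (row B7 above).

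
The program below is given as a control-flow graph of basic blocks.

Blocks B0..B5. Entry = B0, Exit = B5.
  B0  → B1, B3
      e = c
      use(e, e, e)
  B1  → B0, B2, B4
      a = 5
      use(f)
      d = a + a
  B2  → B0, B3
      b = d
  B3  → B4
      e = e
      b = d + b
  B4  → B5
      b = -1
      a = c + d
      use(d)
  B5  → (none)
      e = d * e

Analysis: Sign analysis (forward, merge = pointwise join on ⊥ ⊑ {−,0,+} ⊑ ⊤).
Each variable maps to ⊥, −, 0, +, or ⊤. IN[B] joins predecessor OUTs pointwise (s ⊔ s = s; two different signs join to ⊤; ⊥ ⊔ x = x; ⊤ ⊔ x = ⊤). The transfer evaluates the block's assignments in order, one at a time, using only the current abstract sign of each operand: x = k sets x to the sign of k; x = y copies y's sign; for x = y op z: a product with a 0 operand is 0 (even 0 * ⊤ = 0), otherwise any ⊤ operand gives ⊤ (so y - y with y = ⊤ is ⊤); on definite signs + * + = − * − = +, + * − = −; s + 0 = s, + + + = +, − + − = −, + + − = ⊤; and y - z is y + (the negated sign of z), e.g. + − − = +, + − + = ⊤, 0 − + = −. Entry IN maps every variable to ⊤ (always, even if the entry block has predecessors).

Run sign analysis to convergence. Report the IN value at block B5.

Answer: {a: ⊤, b: -, c: ⊤, d: ⊤, e: ⊤, f: ⊤}

Working:
Per-block solution:
  B0:  IN=(all ⊤)  OUT=(all ⊤)
  B1:  IN=(all ⊤)  OUT={a:+, d:+; rest ⊤}
  B2:  IN={a:+, d:+; rest ⊤}  OUT={a:+, b:+, d:+; rest ⊤}
  B3:  IN=(all ⊤)  OUT=(all ⊤)
  B4:  IN=(all ⊤)  OUT={b:-; rest ⊤}
  B5:  IN={b:-; rest ⊤}  OUT={b:-; rest ⊤}

Merge at B5: IN[B5] = OUT[B4] = {a: ⊤, b: -, c: ⊤, d: ⊤, e: ⊤, f: ⊤}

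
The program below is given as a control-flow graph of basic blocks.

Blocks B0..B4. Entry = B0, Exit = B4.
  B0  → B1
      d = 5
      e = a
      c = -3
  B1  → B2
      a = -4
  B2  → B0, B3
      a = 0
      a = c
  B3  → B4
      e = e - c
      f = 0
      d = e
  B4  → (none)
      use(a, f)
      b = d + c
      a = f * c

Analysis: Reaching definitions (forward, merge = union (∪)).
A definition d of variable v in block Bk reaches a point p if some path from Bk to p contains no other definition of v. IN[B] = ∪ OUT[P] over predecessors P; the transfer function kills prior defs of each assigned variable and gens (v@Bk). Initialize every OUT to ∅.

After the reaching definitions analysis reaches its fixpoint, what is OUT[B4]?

Converged values:
  B0:  IN={a@B2, c@B0, d@B0, e@B0}  OUT={a@B2, c@B0, d@B0, e@B0}
  B1:  IN={a@B2, c@B0, d@B0, e@B0}  OUT={a@B1, c@B0, d@B0, e@B0}
  B2:  IN={a@B1, c@B0, d@B0, e@B0}  OUT={a@B2, c@B0, d@B0, e@B0}
  B3:  IN={a@B2, c@B0, d@B0, e@B0}  OUT={a@B2, c@B0, d@B3, e@B3, f@B3}
  B4:  IN={a@B2, c@B0, d@B3, e@B3, f@B3}  OUT={a@B4, b@B4, c@B0, d@B3, e@B3, f@B3}

Merge at B4: IN[B4] = OUT[B3] = {a@B2, c@B0, d@B3, e@B3, f@B3}
Applying B4's transfer function to that IN value gives OUT[B4] (row B4 above).

Answer: {a@B4, b@B4, c@B0, d@B3, e@B3, f@B3}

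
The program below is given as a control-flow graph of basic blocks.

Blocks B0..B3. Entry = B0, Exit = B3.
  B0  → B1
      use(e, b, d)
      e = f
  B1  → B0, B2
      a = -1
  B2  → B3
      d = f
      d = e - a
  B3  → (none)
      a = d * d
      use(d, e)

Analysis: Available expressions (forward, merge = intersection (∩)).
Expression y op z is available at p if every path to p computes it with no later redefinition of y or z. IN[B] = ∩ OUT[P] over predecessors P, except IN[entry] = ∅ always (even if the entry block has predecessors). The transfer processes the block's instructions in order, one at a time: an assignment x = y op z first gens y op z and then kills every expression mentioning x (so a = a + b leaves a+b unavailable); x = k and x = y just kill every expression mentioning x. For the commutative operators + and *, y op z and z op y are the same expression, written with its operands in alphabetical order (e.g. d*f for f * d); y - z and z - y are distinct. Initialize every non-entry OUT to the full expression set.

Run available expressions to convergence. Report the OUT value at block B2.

Answer: {e-a}

Derivation:
Converged values:
  B0:  IN={}  OUT={}
  B1:  IN={}  OUT={}
  B2:  IN={}  OUT={e-a}
  B3:  IN={e-a}  OUT={d*d}

Merge at B2: IN[B2] = OUT[B1] = {}
Applying B2's transfer function to that IN value gives OUT[B2] (row B2 above).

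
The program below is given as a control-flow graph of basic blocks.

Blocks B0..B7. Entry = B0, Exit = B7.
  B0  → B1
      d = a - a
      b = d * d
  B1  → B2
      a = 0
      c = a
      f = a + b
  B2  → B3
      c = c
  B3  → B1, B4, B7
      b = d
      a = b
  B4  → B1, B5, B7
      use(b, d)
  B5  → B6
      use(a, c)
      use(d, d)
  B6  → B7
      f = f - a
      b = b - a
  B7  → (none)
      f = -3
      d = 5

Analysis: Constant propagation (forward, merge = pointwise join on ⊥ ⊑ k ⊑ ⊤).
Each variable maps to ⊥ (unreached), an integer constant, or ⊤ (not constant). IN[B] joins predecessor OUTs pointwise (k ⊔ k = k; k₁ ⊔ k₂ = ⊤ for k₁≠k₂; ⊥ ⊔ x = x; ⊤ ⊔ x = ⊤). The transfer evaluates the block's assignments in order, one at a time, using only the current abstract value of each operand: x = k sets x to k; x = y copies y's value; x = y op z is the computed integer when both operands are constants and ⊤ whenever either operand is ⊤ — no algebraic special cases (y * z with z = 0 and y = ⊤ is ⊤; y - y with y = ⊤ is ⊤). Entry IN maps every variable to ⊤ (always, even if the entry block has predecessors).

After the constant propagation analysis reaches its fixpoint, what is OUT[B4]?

Answer: {a: ⊤, b: ⊤, c: 0, d: ⊤, e: ⊤, f: ⊤}

Working:
Converged values:
  B0:   IN=(all ⊤)   OUT=(all ⊤)
  B1:   IN=(all ⊤)   OUT={a:0, c:0; rest ⊤}
  B2:   IN={a:0, c:0; rest ⊤}   OUT={a:0, c:0; rest ⊤}
  B3:   IN={a:0, c:0; rest ⊤}   OUT={c:0; rest ⊤}
  B4:   IN={c:0; rest ⊤}   OUT={c:0; rest ⊤}
  B5:   IN={c:0; rest ⊤}   OUT={c:0; rest ⊤}
  B6:   IN={c:0; rest ⊤}   OUT={c:0; rest ⊤}
  B7:   IN={c:0; rest ⊤}   OUT={c:0, d:5, f:-3; rest ⊤}

Merge at B4: IN[B4] = OUT[B3] = {a: ⊤, b: ⊤, c: 0, d: ⊤, e: ⊤, f: ⊤}
Applying B4's transfer function to that IN value gives OUT[B4] (row B4 above).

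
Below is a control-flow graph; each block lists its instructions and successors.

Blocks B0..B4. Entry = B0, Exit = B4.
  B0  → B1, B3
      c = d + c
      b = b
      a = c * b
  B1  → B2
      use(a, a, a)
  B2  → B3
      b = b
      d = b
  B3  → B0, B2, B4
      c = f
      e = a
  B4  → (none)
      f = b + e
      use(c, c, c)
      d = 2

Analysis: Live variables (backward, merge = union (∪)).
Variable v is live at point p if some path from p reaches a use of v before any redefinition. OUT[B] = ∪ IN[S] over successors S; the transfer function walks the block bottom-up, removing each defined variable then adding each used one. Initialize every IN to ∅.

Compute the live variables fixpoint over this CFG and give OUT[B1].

Converged values:
  B0:  IN={b, c, d, f}  OUT={a, b, d, f}
  B1:  IN={a, b, f}  OUT={a, b, f}
  B2:  IN={a, b, f}  OUT={a, b, d, f}
  B3:  IN={a, b, d, f}  OUT={a, b, c, d, e, f}
  B4:  IN={b, c, e}  OUT={}

Merge at B1: OUT[B1] = IN[B2] = {a, b, f}

Answer: {a, b, f}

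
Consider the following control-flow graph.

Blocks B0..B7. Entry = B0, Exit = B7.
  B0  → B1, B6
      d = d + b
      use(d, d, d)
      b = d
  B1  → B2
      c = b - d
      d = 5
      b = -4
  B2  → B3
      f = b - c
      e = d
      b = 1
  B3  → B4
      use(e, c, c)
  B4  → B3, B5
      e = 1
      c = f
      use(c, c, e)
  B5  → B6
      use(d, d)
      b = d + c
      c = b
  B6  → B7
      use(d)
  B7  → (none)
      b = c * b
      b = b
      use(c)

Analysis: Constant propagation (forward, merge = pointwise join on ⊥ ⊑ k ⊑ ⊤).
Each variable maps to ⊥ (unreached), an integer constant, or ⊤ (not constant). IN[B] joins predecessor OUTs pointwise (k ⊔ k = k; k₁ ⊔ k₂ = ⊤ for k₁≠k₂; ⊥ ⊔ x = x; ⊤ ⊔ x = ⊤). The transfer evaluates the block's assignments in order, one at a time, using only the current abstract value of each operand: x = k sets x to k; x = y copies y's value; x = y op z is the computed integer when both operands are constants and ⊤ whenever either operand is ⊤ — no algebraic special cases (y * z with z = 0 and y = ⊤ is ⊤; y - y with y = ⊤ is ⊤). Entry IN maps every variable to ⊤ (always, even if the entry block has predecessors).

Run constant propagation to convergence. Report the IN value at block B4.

Fixpoint table:
  B0:  IN=(all ⊤)  OUT=(all ⊤)
  B1:  IN=(all ⊤)  OUT={b:-4, d:5; rest ⊤}
  B2:  IN={b:-4, d:5; rest ⊤}  OUT={b:1, d:5, e:5; rest ⊤}
  B3:  IN={b:1, d:5; rest ⊤}  OUT={b:1, d:5; rest ⊤}
  B4:  IN={b:1, d:5; rest ⊤}  OUT={b:1, d:5, e:1; rest ⊤}
  B5:  IN={b:1, d:5, e:1; rest ⊤}  OUT={d:5, e:1; rest ⊤}
  B6:  IN=(all ⊤)  OUT=(all ⊤)
  B7:  IN=(all ⊤)  OUT=(all ⊤)

Merge at B4: IN[B4] = OUT[B3] = {a: ⊤, b: 1, c: ⊤, d: 5, e: ⊤, f: ⊤}

Answer: {a: ⊤, b: 1, c: ⊤, d: 5, e: ⊤, f: ⊤}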